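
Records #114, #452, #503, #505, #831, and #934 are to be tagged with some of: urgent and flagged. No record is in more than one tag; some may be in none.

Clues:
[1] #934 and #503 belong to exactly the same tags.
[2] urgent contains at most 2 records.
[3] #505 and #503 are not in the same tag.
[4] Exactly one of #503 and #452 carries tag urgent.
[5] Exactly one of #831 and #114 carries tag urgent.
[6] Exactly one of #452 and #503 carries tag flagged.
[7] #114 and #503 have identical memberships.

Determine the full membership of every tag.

urgent = {#452, #831}; flagged = {#114, #503, #934}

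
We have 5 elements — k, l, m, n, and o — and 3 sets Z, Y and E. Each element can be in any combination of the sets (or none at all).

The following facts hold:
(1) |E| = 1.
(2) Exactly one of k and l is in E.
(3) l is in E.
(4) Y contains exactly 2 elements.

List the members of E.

E = {l}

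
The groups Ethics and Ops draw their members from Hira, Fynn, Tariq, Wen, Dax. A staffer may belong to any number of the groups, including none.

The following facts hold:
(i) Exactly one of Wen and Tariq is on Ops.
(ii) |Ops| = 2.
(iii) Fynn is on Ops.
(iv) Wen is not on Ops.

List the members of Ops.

Ops = {Fynn, Tariq}

From (iii): Fynn ∈ Ops.
From (iv): Wen ∉ Ops.
(i) (exactly one): Tariq ∈ Ops.
(ii): Ops already has 2, so the rest are out.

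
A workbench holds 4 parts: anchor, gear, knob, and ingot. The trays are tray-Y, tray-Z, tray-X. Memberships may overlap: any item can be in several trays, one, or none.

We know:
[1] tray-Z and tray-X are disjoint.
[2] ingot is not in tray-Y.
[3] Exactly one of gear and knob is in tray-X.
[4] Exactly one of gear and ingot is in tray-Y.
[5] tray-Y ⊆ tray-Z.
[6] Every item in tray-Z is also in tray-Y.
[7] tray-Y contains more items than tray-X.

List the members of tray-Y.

From (2): ingot ∉ tray-Y.
(4) (exactly one): gear ∈ tray-Y.
(5) with gear ∈ tray-Y: gear ∈ tray-Z.
(6) contrapositive: ingot ∉ tray-Z.
(1) (disjoint): gear ∉ tray-X.
(3) (exactly one): knob ∈ tray-X.
(1) (disjoint): knob ∉ tray-Z.
(5) contrapositive: knob ∉ tray-Y.
Suppose anchor ∉ tray-Y: no assignment then satisfies all the clues, so anchor ∈ tray-Y.

tray-Y = {anchor, gear}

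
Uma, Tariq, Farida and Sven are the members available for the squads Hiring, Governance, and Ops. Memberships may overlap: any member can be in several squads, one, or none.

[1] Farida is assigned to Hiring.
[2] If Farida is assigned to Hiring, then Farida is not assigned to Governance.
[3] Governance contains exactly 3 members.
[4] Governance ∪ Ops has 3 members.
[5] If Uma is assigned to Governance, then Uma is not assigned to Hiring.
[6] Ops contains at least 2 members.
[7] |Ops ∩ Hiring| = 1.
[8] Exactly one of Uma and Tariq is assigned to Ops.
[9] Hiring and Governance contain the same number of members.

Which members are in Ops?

Ops = {Sven, Uma}

From (1): Farida ∈ Hiring.
(2): Farida ∉ Governance.
(3): only 3 candidates remain for Governance, so all are in.
(5): Uma ∉ Hiring.
Suppose Uma ∉ Ops: no assignment then satisfies all the clues, so Uma ∈ Ops.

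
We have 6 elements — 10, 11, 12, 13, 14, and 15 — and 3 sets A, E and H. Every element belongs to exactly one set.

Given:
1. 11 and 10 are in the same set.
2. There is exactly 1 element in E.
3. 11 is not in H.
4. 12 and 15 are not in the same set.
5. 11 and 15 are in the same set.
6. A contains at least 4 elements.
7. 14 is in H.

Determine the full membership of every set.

A = {10, 11, 13, 15}; E = {12}; H = {14}

From (3): 11 ∉ H.
From (7): 14 ∈ H.
(1): 10 matches 11: 10 ∉ H.
(5): 15 matches 11: 15 ∉ H.
Suppose 10 ∉ A: no assignment then satisfies all the clues, so 10 ∈ A.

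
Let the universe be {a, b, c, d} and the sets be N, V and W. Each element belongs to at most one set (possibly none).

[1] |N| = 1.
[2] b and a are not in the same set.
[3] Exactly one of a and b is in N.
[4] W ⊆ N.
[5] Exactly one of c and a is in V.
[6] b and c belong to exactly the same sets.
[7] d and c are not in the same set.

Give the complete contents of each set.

N = {a}; V = {b, c}; W = {}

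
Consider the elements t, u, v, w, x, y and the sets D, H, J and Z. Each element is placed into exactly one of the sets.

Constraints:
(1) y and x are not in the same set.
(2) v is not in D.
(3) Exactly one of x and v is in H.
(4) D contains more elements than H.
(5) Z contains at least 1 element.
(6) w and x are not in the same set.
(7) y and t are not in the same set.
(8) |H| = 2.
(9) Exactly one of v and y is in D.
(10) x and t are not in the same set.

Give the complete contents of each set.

D = {u, w, y}; H = {t, v}; J = {}; Z = {x}

From (2): v ∉ D.
(9) (exactly one): y ∈ D.
(1): x ∉ D.
(7): t ∉ D.
Suppose t ∉ H: no assignment then satisfies all the clues, so t ∈ H.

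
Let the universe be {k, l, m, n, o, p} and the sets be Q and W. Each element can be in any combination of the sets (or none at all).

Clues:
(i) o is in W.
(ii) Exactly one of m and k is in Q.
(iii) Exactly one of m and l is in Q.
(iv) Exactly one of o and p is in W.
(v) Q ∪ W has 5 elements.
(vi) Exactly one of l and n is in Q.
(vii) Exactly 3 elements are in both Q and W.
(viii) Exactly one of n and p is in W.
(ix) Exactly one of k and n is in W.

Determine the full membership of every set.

Q = {m, n, o, p}; W = {l, m, n, o}

From (i): o ∈ W.
(iv) (exactly one): p ∉ W.
(viii) (exactly one): n ∈ W.
(ix) (exactly one): k ∉ W.
Suppose k ∈ Q: no assignment then satisfies all the clues, so k ∉ Q.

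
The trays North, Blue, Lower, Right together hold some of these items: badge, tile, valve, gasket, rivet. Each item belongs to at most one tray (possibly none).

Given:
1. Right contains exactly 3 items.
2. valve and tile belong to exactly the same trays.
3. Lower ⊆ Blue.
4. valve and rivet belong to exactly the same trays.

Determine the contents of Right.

Right = {rivet, tile, valve}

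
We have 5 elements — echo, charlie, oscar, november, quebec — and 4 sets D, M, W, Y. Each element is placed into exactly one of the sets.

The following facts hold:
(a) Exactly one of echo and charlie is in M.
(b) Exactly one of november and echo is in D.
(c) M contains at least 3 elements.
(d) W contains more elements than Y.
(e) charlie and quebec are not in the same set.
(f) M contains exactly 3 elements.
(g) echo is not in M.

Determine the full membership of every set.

D = {echo}; M = {charlie, november, oscar}; W = {quebec}; Y = {}

From (g): echo ∉ M.
(a) (exactly one): charlie ∈ M.
(e): quebec ∉ M.
(f): only 3 candidates remain for M, so all are in.
(b) (exactly one): echo ∈ D.
Suppose quebec ∈ D: no assignment then satisfies all the clues, so quebec ∉ D.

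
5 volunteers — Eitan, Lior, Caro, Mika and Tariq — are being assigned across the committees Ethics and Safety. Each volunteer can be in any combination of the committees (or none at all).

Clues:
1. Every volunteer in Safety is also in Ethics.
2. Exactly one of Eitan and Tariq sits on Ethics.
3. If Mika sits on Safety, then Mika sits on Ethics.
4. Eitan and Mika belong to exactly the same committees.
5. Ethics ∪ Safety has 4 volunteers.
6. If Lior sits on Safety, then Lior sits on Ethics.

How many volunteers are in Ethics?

4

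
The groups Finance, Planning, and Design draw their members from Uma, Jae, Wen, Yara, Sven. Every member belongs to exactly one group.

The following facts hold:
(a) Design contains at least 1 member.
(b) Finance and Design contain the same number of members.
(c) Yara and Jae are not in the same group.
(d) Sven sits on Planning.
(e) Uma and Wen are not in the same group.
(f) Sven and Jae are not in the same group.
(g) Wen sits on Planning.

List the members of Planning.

Planning = {Sven, Wen, Yara}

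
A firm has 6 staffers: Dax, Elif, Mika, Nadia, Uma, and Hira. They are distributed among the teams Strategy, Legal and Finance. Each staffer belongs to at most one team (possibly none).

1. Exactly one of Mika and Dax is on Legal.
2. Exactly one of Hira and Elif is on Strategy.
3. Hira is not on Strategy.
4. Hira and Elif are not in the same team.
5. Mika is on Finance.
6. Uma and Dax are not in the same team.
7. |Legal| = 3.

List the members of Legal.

From (3): Hira ∉ Strategy.
From (5): Mika ∈ Finance.
(1) (exactly one): Dax ∈ Legal.
(2) (exactly one): Elif ∈ Strategy.
(6): Uma ∉ Legal.
(7): only 3 candidates remain for Legal, so all are in.

Legal = {Dax, Hira, Nadia}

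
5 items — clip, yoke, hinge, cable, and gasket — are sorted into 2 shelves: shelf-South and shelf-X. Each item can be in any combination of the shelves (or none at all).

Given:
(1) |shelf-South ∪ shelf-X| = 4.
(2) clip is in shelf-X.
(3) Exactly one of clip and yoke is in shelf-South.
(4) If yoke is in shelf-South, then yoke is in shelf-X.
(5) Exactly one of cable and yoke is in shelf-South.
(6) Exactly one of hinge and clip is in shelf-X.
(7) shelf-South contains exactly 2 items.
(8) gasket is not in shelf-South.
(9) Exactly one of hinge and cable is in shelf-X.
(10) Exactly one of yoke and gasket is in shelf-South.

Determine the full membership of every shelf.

shelf-South = {hinge, yoke}; shelf-X = {cable, clip, yoke}

From (2): clip ∈ shelf-X.
From (8): gasket ∉ shelf-South.
(6) (exactly one): hinge ∉ shelf-X.
(9) (exactly one): cable ∈ shelf-X.
(10) (exactly one): yoke ∈ shelf-South.
(3) (exactly one): clip ∉ shelf-South.
(4): yoke ∈ shelf-X.
(5) (exactly one): cable ∉ shelf-South.
(7): only 2 candidates remain for shelf-South, so all are in.
Suppose gasket ∈ shelf-X: no assignment then satisfies all the clues, so gasket ∉ shelf-X.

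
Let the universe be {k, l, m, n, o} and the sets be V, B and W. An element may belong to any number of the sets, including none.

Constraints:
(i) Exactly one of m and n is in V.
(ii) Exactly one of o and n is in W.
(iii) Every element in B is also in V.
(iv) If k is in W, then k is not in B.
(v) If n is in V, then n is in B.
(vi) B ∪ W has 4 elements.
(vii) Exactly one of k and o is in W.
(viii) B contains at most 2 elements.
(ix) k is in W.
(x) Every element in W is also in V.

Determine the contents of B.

B = {n, o}

From (ix): k ∈ W.
(iv): k ∉ B.
(vii) (exactly one): o ∉ W.
(x) with k ∈ W: k ∈ V.
(ii) (exactly one): n ∈ W.
(x) with n ∈ W: n ∈ V.
(i) (exactly one): m ∉ V.
(iii) contrapositive: m ∉ B.
(v): n ∈ B.
(x) contrapositive: m ∉ W.
Suppose l ∈ B: no assignment then satisfies all the clues, so l ∉ B.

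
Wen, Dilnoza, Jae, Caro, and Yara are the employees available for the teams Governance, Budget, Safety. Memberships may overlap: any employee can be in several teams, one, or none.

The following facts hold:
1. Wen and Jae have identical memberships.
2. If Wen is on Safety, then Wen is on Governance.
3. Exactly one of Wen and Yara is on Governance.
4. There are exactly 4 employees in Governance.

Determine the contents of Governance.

Governance = {Caro, Dilnoza, Jae, Wen}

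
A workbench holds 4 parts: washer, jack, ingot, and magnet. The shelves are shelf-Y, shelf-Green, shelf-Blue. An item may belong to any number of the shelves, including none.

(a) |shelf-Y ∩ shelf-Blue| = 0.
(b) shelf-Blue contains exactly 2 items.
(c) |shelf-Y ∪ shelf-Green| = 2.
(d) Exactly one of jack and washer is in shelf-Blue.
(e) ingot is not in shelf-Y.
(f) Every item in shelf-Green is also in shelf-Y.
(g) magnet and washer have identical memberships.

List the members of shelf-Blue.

shelf-Blue = {ingot, jack}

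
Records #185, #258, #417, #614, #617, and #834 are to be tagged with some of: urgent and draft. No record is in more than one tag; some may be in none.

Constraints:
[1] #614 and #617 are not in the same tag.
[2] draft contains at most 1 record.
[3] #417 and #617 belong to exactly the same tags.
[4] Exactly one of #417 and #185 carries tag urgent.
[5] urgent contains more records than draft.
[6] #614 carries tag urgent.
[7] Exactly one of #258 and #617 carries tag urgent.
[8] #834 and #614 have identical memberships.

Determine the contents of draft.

draft = {}

From (6): #614 ∈ urgent.
(1): #617 ∉ urgent.
(3): #417 matches #617: #417 ∉ urgent.
(4) (exactly one): #185 ∈ urgent.
(7) (exactly one): #258 ∈ urgent.
(8): #834 matches #614: #834 ∈ urgent.
Suppose #417 ∈ draft: no assignment then satisfies all the clues, so #417 ∉ draft.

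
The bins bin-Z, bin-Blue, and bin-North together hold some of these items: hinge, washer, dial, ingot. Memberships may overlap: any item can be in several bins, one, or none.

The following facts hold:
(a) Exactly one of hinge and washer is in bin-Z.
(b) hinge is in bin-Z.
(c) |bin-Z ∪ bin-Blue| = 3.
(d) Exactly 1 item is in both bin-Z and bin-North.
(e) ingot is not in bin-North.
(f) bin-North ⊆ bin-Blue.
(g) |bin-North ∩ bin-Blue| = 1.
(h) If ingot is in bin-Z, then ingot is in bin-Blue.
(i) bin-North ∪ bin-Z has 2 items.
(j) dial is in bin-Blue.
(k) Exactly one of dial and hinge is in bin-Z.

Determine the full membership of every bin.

bin-Z = {hinge, ingot}; bin-Blue = {dial, hinge, ingot}; bin-North = {hinge}

From (b): hinge ∈ bin-Z.
From (e): ingot ∉ bin-North.
From (j): dial ∈ bin-Blue.
(a) (exactly one): washer ∉ bin-Z.
(k) (exactly one): dial ∉ bin-Z.
Suppose hinge ∉ bin-Blue: no assignment then satisfies all the clues, so hinge ∈ bin-Blue.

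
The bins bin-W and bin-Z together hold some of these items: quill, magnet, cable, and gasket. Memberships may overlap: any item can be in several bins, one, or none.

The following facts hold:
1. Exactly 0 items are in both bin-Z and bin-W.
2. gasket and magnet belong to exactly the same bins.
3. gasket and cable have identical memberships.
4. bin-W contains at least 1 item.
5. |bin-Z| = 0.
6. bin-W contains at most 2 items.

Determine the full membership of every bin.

bin-W = {quill}; bin-Z = {}

(5): bin-Z already has 0, so the rest are out.
Suppose quill ∉ bin-W: no assignment then satisfies all the clues, so quill ∈ bin-W.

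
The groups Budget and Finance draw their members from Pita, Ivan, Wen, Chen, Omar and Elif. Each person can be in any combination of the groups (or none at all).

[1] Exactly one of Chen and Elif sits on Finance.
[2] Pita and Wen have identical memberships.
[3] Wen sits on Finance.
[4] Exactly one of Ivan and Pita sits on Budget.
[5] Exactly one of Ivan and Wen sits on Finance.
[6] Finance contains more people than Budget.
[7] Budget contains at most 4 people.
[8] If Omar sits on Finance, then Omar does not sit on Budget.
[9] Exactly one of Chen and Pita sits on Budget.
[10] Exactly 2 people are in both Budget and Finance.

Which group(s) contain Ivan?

Ivan: none

From (3): Wen ∈ Finance.
(2): Pita matches Wen: Pita ∈ Finance.
(5) (exactly one): Ivan ∉ Finance.
Suppose Ivan ∈ Budget: no assignment then satisfies all the clues, so Ivan ∉ Budget.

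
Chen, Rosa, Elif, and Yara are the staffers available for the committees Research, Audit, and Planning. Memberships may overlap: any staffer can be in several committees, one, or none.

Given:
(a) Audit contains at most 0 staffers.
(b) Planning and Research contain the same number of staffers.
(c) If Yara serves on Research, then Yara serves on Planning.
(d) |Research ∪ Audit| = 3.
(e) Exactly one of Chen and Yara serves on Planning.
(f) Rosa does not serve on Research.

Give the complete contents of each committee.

Research = {Chen, Elif, Yara}; Audit = {}; Planning = {Elif, Rosa, Yara}

From (f): Rosa ∉ Research.
(a): Audit already has 0, so the rest are out.
Suppose Chen ∉ Research: no assignment then satisfies all the clues, so Chen ∈ Research.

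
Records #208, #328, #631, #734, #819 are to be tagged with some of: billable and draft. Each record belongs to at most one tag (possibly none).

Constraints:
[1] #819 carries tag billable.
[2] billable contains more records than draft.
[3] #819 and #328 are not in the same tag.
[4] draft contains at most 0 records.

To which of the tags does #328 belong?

From (1): #819 ∈ billable.
(3): #328 ∉ billable.
(4): draft already has 0, so the rest are out.

#328: none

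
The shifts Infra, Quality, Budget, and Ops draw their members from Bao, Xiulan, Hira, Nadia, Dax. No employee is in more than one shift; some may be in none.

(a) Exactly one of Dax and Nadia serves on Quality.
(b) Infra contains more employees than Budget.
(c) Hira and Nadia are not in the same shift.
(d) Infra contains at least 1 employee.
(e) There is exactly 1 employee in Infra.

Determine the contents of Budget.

Budget = {}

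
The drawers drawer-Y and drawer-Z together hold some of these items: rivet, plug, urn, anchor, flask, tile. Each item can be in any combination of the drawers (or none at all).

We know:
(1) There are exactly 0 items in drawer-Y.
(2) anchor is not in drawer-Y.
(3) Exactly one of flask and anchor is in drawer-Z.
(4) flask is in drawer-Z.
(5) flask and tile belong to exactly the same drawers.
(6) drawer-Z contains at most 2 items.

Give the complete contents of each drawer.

drawer-Y = {}; drawer-Z = {flask, tile}

From (2): anchor ∉ drawer-Y.
From (4): flask ∈ drawer-Z.
(1): drawer-Y already has 0, so the rest are out.
(3) (exactly one): anchor ∉ drawer-Z.
(5): tile matches flask: tile ∈ drawer-Z.
(6): drawer-Z already has 2, so the rest are out.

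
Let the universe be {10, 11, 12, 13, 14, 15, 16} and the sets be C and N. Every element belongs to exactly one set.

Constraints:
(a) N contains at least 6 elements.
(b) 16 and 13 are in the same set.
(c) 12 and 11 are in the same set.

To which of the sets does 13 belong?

13: N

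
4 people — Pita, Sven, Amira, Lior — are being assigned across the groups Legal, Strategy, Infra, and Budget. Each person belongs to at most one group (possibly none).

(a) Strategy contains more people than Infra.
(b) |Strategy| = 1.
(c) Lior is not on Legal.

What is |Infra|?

From (c): Lior ∉ Legal.
Suppose Pita ∈ Infra: no assignment then satisfies all the clues, so Pita ∉ Infra.

0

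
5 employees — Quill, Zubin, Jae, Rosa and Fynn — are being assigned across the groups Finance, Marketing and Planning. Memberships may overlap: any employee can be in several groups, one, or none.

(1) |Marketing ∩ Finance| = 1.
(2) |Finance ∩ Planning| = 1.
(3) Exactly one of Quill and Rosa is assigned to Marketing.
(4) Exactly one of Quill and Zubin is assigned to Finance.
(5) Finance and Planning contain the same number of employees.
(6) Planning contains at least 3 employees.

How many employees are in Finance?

3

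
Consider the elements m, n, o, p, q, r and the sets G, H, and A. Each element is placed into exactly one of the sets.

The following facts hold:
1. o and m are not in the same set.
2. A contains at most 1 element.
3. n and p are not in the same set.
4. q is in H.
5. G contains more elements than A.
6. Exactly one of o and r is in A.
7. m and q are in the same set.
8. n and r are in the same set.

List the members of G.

G = {n, r}

From (4): q ∈ H.
(7): m matches q: m ∉ G.
(7): m matches q: m ∈ H.
(1): o ∉ H.
Suppose n ∉ G: no assignment then satisfies all the clues, so n ∈ G.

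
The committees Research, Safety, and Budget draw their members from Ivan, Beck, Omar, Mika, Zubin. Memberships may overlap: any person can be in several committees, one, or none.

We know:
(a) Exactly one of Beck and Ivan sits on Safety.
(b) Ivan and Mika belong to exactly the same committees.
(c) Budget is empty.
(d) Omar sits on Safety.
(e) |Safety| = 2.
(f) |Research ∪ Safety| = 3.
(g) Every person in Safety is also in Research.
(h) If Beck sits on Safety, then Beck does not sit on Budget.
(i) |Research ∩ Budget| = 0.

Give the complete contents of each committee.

Research = {Beck, Omar, Zubin}; Safety = {Beck, Omar}; Budget = {}

From (d): Omar ∈ Safety.
(c): Budget already has 0, so the rest are out.
(g) with Omar ∈ Safety: Omar ∈ Research.
Suppose Ivan ∈ Research: no assignment then satisfies all the clues, so Ivan ∉ Research.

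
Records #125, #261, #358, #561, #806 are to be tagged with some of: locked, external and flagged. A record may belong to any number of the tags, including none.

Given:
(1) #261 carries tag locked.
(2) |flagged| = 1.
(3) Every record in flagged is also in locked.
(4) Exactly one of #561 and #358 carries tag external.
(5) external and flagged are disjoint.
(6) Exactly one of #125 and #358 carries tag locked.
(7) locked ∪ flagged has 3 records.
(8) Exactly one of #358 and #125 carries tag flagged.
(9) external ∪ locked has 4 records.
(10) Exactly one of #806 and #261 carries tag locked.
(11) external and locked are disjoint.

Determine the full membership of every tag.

locked = {#125, #261, #561}; external = {#358}; flagged = {#125}

From (1): #261 ∈ locked.
(10) (exactly one): #806 ∉ locked.
(11) (disjoint): #261 ∉ external.
(3) contrapositive: #806 ∉ flagged.
Suppose #125 ∉ locked: no assignment then satisfies all the clues, so #125 ∈ locked.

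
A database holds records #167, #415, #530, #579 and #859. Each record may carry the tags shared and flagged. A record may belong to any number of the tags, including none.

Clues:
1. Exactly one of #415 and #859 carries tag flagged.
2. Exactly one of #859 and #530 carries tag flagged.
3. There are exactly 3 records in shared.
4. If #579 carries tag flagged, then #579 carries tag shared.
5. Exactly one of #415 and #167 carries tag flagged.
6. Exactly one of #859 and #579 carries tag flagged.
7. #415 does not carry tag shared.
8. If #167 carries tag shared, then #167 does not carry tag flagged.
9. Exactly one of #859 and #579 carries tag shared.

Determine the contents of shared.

From (7): #415 ∉ shared.
Suppose #167 ∉ shared: no assignment then satisfies all the clues, so #167 ∈ shared.

shared = {#167, #530, #579}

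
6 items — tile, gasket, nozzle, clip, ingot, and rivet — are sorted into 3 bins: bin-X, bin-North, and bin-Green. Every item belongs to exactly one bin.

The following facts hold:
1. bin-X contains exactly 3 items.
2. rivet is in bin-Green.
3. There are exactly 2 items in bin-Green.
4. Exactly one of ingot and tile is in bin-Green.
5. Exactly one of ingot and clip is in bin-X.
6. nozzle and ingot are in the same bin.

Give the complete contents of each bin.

bin-X = {gasket, ingot, nozzle}; bin-North = {clip}; bin-Green = {rivet, tile}

From (2): rivet ∈ bin-Green.
Suppose tile ∈ bin-X: no assignment then satisfies all the clues, so tile ∉ bin-X.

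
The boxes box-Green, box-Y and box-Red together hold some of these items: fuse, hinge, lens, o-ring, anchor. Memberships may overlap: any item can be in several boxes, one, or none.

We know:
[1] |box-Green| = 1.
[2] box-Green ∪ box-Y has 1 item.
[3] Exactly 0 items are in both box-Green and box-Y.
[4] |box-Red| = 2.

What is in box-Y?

box-Y = {}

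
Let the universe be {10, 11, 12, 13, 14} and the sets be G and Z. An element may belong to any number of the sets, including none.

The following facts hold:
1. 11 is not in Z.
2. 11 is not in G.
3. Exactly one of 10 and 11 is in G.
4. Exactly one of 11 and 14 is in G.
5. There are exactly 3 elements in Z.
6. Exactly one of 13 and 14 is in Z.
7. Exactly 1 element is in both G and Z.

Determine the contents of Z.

Z = {10, 12, 13}

From (1): 11 ∉ Z.
From (2): 11 ∉ G.
(3) (exactly one): 10 ∈ G.
(4) (exactly one): 14 ∈ G.
Suppose 10 ∉ Z: no assignment then satisfies all the clues, so 10 ∈ Z.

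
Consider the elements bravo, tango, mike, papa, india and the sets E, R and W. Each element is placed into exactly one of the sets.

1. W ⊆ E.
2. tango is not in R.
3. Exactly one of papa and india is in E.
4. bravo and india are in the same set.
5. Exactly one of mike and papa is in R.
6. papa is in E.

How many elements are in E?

2

From (2): tango ∉ R.
From (6): papa ∈ E.
(3) (exactly one): india ∉ E.
(4): bravo matches india: bravo ∉ E.
(5) (exactly one): mike ∈ R.
(1) contrapositive: bravo ∉ W.
(1) contrapositive: india ∉ W.
Only one set left: bravo ∈ R.
Only one set left: india ∈ R.
Suppose tango ∉ E: no assignment then satisfies all the clues, so tango ∈ E.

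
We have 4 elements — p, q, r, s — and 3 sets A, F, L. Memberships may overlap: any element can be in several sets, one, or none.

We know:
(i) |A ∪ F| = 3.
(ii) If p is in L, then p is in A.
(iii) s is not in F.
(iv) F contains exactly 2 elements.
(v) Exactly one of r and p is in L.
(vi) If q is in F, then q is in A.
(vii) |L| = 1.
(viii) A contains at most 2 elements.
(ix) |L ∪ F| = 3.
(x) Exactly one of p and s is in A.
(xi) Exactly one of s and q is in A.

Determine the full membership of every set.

A = {p, q}; F = {q, r}; L = {p}

From (iii): s ∉ F.
Suppose p ∉ A: no assignment then satisfies all the clues, so p ∈ A.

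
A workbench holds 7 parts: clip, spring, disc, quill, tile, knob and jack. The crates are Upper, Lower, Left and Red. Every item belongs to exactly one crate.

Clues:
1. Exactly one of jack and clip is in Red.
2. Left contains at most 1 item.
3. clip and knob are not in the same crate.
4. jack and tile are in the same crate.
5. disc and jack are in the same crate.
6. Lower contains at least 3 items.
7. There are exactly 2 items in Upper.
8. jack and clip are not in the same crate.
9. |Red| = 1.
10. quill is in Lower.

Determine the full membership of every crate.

Upper = {knob, spring}; Lower = {disc, jack, quill, tile}; Left = {}; Red = {clip}

From (10): quill ∈ Lower.
Suppose clip ∈ Upper: no assignment then satisfies all the clues, so clip ∉ Upper.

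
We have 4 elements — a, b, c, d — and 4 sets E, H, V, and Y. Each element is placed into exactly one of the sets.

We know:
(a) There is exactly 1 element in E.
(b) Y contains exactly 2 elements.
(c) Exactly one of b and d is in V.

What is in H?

H = {}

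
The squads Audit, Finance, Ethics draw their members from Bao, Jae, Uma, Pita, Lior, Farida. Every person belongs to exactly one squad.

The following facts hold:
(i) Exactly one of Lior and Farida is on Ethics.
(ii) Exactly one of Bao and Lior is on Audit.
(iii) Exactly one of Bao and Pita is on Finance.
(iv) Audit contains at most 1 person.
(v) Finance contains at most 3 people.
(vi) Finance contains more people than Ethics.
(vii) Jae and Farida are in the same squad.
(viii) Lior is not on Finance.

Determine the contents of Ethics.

Ethics = {Lior, Uma}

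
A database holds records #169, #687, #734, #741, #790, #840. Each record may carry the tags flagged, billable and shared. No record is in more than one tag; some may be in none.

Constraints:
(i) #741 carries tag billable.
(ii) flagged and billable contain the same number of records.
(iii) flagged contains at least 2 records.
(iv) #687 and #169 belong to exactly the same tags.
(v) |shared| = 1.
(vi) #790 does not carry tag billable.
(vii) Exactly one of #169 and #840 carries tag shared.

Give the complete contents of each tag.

From (i): #741 ∈ billable.
From (vi): #790 ∉ billable.
Suppose #169 ∉ flagged: no assignment then satisfies all the clues, so #169 ∈ flagged.

flagged = {#169, #687}; billable = {#734, #741}; shared = {#840}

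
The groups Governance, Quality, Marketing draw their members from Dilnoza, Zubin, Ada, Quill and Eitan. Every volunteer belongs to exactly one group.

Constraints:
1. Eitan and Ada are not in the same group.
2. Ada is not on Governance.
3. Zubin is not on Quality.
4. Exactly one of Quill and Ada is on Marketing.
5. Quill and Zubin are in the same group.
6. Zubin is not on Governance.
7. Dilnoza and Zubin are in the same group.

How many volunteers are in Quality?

1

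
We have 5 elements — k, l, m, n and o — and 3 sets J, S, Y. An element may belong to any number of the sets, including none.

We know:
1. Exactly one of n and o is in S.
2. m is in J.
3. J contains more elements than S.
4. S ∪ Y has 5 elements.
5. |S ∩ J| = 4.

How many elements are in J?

5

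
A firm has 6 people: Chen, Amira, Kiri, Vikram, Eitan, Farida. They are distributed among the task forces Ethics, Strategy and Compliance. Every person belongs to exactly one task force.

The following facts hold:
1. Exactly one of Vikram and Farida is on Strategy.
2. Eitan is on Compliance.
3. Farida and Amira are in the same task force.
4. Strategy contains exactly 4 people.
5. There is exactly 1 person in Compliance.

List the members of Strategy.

Strategy = {Amira, Chen, Farida, Kiri}

From (2): Eitan ∈ Compliance.
(5): Compliance already has 1, so the rest are out.
Suppose Chen ∉ Strategy: no assignment then satisfies all the clues, so Chen ∈ Strategy.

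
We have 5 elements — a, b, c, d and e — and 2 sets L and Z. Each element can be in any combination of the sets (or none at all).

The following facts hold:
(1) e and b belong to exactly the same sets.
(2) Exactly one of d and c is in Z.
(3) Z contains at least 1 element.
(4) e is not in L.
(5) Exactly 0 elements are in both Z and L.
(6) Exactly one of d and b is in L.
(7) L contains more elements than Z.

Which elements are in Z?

Z = {c}

From (4): e ∉ L.
(1): b matches e: b ∉ L.
(6) (exactly one): d ∈ L.
Suppose a ∈ Z: no assignment then satisfies all the clues, so a ∉ Z.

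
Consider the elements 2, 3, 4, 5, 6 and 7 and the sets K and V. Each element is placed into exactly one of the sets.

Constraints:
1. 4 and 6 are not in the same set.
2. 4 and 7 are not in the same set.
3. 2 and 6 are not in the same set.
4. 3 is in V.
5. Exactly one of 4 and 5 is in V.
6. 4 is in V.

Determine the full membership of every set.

From (4): 3 ∈ V.
From (6): 4 ∈ V.
(1): 6 ∉ V.
(2): 7 ∉ V.
(5) (exactly one): 5 ∉ V.
Only one set left: 5 ∈ K.
Only one set left: 6 ∈ K.
Only one set left: 7 ∈ K.
(3): 2 ∉ K.
Only one set left: 2 ∈ V.

K = {5, 6, 7}; V = {2, 3, 4}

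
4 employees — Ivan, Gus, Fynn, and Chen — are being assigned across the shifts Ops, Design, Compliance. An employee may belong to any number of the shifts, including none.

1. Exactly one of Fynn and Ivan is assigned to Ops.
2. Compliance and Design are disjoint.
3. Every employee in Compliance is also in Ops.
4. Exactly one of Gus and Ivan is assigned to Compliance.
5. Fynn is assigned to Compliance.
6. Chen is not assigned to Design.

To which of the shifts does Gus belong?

From (5): Fynn ∈ Compliance.
From (6): Chen ∉ Design.
(2) (disjoint): Fynn ∉ Design.
(3) with Fynn ∈ Compliance: Fynn ∈ Ops.
(1) (exactly one): Ivan ∉ Ops.
(3) contrapositive: Ivan ∉ Compliance.
(4) (exactly one): Gus ∈ Compliance.
(2) (disjoint): Gus ∉ Design.
(3) with Gus ∈ Compliance: Gus ∈ Ops.

Gus: Compliance, Ops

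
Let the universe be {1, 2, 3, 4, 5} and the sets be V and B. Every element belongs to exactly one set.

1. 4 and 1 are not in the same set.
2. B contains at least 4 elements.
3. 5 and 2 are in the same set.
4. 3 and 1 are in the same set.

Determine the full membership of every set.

V = {4}; B = {1, 2, 3, 5}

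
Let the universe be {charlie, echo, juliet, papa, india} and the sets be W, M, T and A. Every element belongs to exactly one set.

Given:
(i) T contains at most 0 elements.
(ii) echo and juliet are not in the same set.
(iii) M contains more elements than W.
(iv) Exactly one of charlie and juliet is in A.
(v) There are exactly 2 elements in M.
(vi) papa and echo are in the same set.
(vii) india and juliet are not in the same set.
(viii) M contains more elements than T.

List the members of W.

W = {juliet}

(i): T already has 0, so the rest are out.
Suppose charlie ∈ W: no assignment then satisfies all the clues, so charlie ∉ W.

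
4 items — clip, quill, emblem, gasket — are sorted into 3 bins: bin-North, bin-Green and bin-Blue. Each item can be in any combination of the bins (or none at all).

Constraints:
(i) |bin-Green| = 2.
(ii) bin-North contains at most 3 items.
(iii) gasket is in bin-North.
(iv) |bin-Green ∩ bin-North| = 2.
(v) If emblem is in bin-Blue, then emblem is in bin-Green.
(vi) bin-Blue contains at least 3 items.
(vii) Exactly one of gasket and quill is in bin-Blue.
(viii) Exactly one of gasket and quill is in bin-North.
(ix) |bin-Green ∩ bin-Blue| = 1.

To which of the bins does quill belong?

quill: bin-Blue

From (iii): gasket ∈ bin-North.
(viii) (exactly one): quill ∉ bin-North.
Suppose quill ∈ bin-Green: no assignment then satisfies all the clues, so quill ∉ bin-Green.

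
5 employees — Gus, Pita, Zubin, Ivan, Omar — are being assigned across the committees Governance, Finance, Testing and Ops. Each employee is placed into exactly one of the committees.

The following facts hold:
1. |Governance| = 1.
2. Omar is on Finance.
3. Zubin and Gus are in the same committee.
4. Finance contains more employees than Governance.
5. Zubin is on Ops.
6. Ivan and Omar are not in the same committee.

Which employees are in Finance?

Finance = {Omar, Pita}

From (2): Omar ∈ Finance.
From (5): Zubin ∈ Ops.
(3): Gus matches Zubin: Gus ∉ Governance.
(3): Gus matches Zubin: Gus ∉ Finance.
(3): Gus matches Zubin: Gus ∉ Testing.
(3): Gus matches Zubin: Gus ∈ Ops.
(6): Ivan ∉ Finance.
Suppose Pita ∉ Finance: no assignment then satisfies all the clues, so Pita ∈ Finance.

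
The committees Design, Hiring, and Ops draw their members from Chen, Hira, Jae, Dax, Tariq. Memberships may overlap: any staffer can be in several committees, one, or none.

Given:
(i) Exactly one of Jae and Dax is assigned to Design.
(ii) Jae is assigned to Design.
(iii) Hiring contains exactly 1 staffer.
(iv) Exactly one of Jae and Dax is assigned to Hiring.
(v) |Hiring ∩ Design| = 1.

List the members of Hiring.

Hiring = {Jae}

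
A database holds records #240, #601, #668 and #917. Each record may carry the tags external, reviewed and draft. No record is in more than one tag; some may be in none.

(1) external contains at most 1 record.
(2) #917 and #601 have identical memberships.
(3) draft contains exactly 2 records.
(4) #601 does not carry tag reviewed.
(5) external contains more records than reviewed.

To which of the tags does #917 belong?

#917: draft

From (4): #601 ∉ reviewed.
(2): #917 matches #601: #917 ∉ reviewed.
Suppose #917 ∈ external: no assignment then satisfies all the clues, so #917 ∉ external.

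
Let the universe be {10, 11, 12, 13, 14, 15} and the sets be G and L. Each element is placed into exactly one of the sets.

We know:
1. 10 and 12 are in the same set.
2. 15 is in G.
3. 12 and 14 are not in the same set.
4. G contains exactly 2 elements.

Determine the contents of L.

L = {10, 11, 12, 13}

From (2): 15 ∈ G.
Suppose 10 ∉ L: no assignment then satisfies all the clues, so 10 ∈ L.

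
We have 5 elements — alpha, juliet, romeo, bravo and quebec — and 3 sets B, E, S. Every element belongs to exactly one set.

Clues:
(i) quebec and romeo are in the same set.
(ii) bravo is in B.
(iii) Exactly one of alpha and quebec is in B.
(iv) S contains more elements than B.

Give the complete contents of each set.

B = {alpha, bravo}; E = {}; S = {juliet, quebec, romeo}

From (ii): bravo ∈ B.
Suppose alpha ∉ B: no assignment then satisfies all the clues, so alpha ∈ B.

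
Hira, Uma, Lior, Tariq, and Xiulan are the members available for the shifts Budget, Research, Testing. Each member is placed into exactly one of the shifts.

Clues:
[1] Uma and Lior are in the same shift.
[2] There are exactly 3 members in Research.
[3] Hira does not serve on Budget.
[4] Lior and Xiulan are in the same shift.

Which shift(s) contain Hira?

From (3): Hira ∉ Budget.
Suppose Hira ∈ Research: no assignment then satisfies all the clues, so Hira ∉ Research.

Hira: Testing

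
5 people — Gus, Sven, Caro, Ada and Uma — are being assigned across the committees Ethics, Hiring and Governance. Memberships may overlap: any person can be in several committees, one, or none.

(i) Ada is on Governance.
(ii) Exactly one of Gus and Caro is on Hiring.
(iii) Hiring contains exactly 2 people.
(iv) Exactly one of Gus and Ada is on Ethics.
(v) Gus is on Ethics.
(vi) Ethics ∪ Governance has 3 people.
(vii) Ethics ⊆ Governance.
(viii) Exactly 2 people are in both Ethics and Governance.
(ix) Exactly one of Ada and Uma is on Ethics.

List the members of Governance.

Governance = {Ada, Gus, Uma}

From (i): Ada ∈ Governance.
From (v): Gus ∈ Ethics.
(iv) (exactly one): Ada ∉ Ethics.
(vii) with Gus ∈ Ethics: Gus ∈ Governance.
(ix) (exactly one): Uma ∈ Ethics.
(vii) with Uma ∈ Ethics: Uma ∈ Governance.
Suppose Sven ∈ Governance: no assignment then satisfies all the clues, so Sven ∉ Governance.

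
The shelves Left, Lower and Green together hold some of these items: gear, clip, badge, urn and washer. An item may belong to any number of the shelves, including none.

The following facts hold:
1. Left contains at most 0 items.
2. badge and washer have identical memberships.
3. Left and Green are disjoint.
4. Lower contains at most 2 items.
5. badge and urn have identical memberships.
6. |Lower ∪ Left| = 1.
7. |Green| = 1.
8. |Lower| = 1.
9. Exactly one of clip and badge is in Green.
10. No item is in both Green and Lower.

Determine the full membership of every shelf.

Left = {}; Lower = {gear}; Green = {clip}

(1): Left already has 0, so the rest are out.
Suppose gear ∉ Lower: no assignment then satisfies all the clues, so gear ∈ Lower.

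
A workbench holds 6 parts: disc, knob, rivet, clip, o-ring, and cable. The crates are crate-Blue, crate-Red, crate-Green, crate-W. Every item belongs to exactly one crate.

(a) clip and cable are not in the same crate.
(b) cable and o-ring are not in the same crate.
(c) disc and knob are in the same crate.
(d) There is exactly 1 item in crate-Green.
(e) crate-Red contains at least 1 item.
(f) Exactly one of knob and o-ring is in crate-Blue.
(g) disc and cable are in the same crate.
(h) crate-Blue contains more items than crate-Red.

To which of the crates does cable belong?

cable: crate-Blue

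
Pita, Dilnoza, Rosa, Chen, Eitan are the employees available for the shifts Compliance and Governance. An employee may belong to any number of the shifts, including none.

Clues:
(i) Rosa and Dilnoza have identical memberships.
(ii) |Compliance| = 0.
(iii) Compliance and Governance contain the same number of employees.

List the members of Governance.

Governance = {}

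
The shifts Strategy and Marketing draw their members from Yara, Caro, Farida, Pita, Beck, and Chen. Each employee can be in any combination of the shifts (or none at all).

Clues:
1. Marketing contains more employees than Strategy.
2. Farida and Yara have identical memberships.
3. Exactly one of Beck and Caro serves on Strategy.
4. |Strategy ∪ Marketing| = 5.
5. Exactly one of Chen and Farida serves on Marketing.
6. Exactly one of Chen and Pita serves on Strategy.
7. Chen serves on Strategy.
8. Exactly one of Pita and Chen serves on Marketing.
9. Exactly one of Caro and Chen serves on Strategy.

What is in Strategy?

Strategy = {Beck, Chen}

From (7): Chen ∈ Strategy.
(6) (exactly one): Pita ∉ Strategy.
(9) (exactly one): Caro ∉ Strategy.
(3) (exactly one): Beck ∈ Strategy.
Suppose Yara ∈ Strategy: no assignment then satisfies all the clues, so Yara ∉ Strategy.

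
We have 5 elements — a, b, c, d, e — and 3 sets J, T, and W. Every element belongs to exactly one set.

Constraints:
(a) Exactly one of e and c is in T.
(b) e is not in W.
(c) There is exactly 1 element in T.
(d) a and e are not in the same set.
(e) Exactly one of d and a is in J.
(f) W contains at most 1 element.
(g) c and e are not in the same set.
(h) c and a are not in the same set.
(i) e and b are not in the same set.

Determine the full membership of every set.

J = {b, c, d}; T = {e}; W = {a}

From (b): e ∉ W.
Suppose a ∈ J: no assignment then satisfies all the clues, so a ∉ J.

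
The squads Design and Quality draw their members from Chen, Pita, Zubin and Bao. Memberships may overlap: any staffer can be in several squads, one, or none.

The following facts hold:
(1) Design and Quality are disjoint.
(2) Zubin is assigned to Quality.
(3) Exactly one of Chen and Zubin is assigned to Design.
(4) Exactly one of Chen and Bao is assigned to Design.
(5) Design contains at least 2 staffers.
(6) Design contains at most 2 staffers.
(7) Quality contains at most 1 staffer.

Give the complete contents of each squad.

Design = {Chen, Pita}; Quality = {Zubin}

From (2): Zubin ∈ Quality.
(1) (disjoint): Zubin ∉ Design.
(3) (exactly one): Chen ∈ Design.
(4) (exactly one): Bao ∉ Design.
(5): only 2 candidates remain for Design, so all are in.
(7): Quality already has 1, so the rest are out.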